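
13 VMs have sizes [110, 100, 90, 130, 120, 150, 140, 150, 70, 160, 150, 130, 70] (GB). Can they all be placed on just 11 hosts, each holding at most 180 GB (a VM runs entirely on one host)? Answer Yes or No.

Yes

A valid assignment using 11 hosts:
  host 1: 160 = 160
  host 2: 150 = 150
  host 3: 150 = 150
  host 4: 150 = 150
  host 5: 140 = 140
  host 6: 130 = 130
  host 7: 130 = 130
  host 8: 120 = 120
  host 9: 110 + 70 = 180
  host 10: 100 + 70 = 170
  host 11: 90 = 90
Every load is within 180 GB, so 11 hosts suffice.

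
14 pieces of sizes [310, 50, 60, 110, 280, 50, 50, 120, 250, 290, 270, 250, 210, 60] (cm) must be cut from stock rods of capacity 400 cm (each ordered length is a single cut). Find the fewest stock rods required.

7

Total = 310 + 290 + 280 + 270 + 250 + 250 + 210 + 120 + 110 + 60 + 60 + 50 + 50 + 50 = 2360 cm.
Lower bound: ⌈2360/400⌉ = 6 stock rods.
Also, 7 pieces each exceed 200 cm, and no two of those can share a stock rod, so at least 7 stock rods are needed.
A packing using 7 stock rods:
  stock rod 1: 310 + 60 = 370
  stock rod 2: 290 + 110 = 400
  stock rod 3: 280 + 120 = 400
  stock rod 4: 270 + 60 + 50 = 380
  stock rod 5: 250 + 50 + 50 = 350
  stock rod 6: 250 = 250
  stock rod 7: 210 = 210
This matches the lower bound, so 7 is optimal.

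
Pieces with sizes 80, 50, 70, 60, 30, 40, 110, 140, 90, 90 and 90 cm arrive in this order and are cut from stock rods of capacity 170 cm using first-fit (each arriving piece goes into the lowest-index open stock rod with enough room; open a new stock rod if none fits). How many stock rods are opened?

7

  80 → stock rod 1 (new)  [load 80/170]
  50 → stock rod 1  [load 130/170]
  70 → stock rod 2 (new)  [load 70/170]
  60 → stock rod 2  [load 130/170]
  30 → stock rod 1  [load 160/170]
  40 → stock rod 2  [load 170/170]
  110 → stock rod 3 (new)  [load 110/170]
  140 → stock rod 4 (new)  [load 140/170]
  90 → stock rod 5 (new)  [load 90/170]
  90 → stock rod 6 (new)  [load 90/170]
  90 → stock rod 7 (new)  [load 90/170]
7 stock rods opened.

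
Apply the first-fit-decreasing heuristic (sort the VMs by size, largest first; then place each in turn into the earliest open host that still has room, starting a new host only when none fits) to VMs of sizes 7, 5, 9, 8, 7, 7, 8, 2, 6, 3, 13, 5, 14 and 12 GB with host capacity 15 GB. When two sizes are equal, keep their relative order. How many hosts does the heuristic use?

8

Sorted descending: 14, 13, 12, 9, 8, 8, 7, 7, 7, 6, 5, 5, 3, 2.
  14 → host 1 (new)  [load 14/15]
  13 → host 2 (new)  [load 13/15]
  12 → host 3 (new)  [load 12/15]
  9 → host 4 (new)  [load 9/15]
  8 → host 5 (new)  [load 8/15]
  8 → host 6 (new)  [load 8/15]
  7 → host 5  [load 15/15]
  7 → host 6  [load 15/15]
  7 → host 7 (new)  [load 7/15]
  6 → host 4  [load 15/15]
  5 → host 7  [load 12/15]
  5 → host 8 (new)  [load 5/15]
  3 → host 3  [load 15/15]
  2 → host 2  [load 15/15]
8 hosts opened.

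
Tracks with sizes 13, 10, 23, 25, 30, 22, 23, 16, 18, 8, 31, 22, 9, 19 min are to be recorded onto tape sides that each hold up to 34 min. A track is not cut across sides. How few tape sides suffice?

9

Total = 31 + 30 + 25 + 23 + 23 + 22 + 22 + 19 + 18 + 16 + 13 + 10 + 9 + 8 = 269 min.
Lower bound: ⌈269/34⌉ = 8 tape sides.
Also, 9 tracks each exceed 17 min, and no two of those can share a side, so at least 9 tape sides are needed.
A packing using 9 tape sides:
  side 1: 31 = 31
  side 2: 30 = 30
  side 3: 25 + 9 = 34
  side 4: 23 + 10 = 33
  side 5: 23 + 8 = 31
  side 6: 22 = 22
  side 7: 22 = 22
  side 8: 19 + 13 = 32
  side 9: 18 + 16 = 34
This matches the lower bound, so 9 is optimal.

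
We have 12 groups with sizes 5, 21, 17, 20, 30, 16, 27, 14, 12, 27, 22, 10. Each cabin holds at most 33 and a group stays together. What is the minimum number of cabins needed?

Total = 30 + 27 + 27 + 22 + 21 + 20 + 17 + 16 + 14 + 12 + 10 + 5 = 221.
Lower bound: ⌈221/33⌉ = 7 cabins.
A packing using 8 cabins:
  cabin 1: 30 = 30
  cabin 2: 27 + 5 = 32
  cabin 3: 27 = 27
  cabin 4: 22 + 10 = 32
  cabin 5: 21 + 12 = 33
  cabin 6: 20 = 20
  cabin 7: 17 + 16 = 33
  cabin 8: 14 = 14
No arrangement into 7 cabins stays within capacity, so 8 is optimal.

8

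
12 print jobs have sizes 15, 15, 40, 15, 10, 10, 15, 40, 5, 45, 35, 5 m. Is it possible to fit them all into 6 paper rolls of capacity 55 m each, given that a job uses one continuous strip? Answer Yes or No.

Yes

A valid assignment using 5 paper rolls:
  roll 1: 45 + 10 = 55
  roll 2: 40 + 15 = 55
  roll 3: 40 + 15 = 55
  roll 4: 35 + 15 + 5 = 55
  roll 5: 15 + 10 + 5 = 30
That uses only 5 ≤ 6, so 6 paper rolls are enough.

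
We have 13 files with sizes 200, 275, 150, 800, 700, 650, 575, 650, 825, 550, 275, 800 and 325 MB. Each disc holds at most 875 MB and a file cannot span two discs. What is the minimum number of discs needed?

9

Total = 825 + 800 + 800 + 700 + 650 + 650 + 575 + 550 + 325 + 275 + 275 + 200 + 150 = 6775 MB.
Lower bound: ⌈6775/875⌉ = 8 discs.
A packing using 9 discs:
  disc 1: 825 = 825
  disc 2: 800 = 800
  disc 3: 800 = 800
  disc 4: 700 + 150 = 850
  disc 5: 650 + 200 = 850
  disc 6: 650 = 650
  disc 7: 575 + 275 = 850
  disc 8: 550 + 325 = 875
  disc 9: 275 = 275
No arrangement into 8 discs stays within capacity, so 9 is optimal.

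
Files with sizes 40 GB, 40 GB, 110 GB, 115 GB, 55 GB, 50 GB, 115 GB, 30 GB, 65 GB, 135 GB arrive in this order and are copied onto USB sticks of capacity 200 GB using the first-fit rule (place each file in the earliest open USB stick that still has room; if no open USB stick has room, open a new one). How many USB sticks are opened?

  40 → USB stick 1 (new)  [load 40/200]
  40 → USB stick 1  [load 80/200]
  110 → USB stick 1  [load 190/200]
  115 → USB stick 2 (new)  [load 115/200]
  55 → USB stick 2  [load 170/200]
  50 → USB stick 3 (new)  [load 50/200]
  115 → USB stick 3  [load 165/200]
  30 → USB stick 2  [load 200/200]
  65 → USB stick 4 (new)  [load 65/200]
  135 → USB stick 4  [load 200/200]
4 USB sticks opened.

4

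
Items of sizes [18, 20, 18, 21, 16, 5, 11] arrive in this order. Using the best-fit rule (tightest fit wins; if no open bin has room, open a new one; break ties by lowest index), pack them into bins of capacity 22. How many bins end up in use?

  18 → bin 1 (new)  [load 18/22]
  20 → bin 2 (new)  [load 20/22]
  18 → bin 3 (new)  [load 18/22]
  21 → bin 4 (new)  [load 21/22]
  16 → bin 5 (new)  [load 16/22]
  5 → bin 5  [load 21/22]
  11 → bin 6 (new)  [load 11/22]
6 bins opened.

6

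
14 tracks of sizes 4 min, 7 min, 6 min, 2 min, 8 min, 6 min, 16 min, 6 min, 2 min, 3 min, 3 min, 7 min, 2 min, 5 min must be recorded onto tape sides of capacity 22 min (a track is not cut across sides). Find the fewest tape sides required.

Total = 16 + 8 + 7 + 7 + 6 + 6 + 6 + 5 + 4 + 3 + 3 + 2 + 2 + 2 = 77 min.
Lower bound: ⌈77/22⌉ = 4 tape sides.
A packing using 4 tape sides:
  side 1: 16 + 6 = 22
  side 2: 8 + 7 + 7 = 22
  side 3: 6 + 6 + 5 + 4 = 21
  side 4: 3 + 3 + 2 + 2 + 2 = 12
This matches the lower bound, so 4 is optimal.

4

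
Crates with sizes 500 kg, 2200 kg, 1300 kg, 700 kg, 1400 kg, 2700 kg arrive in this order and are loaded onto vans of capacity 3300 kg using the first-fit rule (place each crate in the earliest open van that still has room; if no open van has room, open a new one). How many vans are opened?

4

  500 → van 1 (new)  [load 500/3300]
  2200 → van 1  [load 2700/3300]
  1300 → van 2 (new)  [load 1300/3300]
  700 → van 2  [load 2000/3300]
  1400 → van 3 (new)  [load 1400/3300]
  2700 → van 4 (new)  [load 2700/3300]
4 vans opened.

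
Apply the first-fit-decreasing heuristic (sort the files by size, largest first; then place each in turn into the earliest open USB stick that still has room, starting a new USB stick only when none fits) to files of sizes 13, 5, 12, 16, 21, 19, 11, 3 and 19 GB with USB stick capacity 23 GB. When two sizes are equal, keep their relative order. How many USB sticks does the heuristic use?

6

Sorted descending: 21, 19, 19, 16, 13, 12, 11, 5, 3.
  21 → USB stick 1 (new)  [load 21/23]
  19 → USB stick 2 (new)  [load 19/23]
  19 → USB stick 3 (new)  [load 19/23]
  16 → USB stick 4 (new)  [load 16/23]
  13 → USB stick 5 (new)  [load 13/23]
  12 → USB stick 6 (new)  [load 12/23]
  11 → USB stick 6  [load 23/23]
  5 → USB stick 4  [load 21/23]
  3 → USB stick 2  [load 22/23]
6 USB sticks opened.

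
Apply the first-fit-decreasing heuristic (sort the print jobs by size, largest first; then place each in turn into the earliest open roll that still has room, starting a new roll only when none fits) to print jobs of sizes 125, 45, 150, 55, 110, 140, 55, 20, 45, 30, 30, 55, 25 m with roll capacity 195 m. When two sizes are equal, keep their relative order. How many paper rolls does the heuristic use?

5

Sorted descending: 150, 140, 125, 110, 55, 55, 55, 45, 45, 30, 30, 25, 20.
  150 → roll 1 (new)  [load 150/195]
  140 → roll 2 (new)  [load 140/195]
  125 → roll 3 (new)  [load 125/195]
  110 → roll 4 (new)  [load 110/195]
  55 → roll 2  [load 195/195]
  55 → roll 3  [load 180/195]
  55 → roll 4  [load 165/195]
  45 → roll 1  [load 195/195]
  45 → roll 5 (new)  [load 45/195]
  30 → roll 4  [load 195/195]
  30 → roll 5  [load 75/195]
  25 → roll 5  [load 100/195]
  20 → roll 5  [load 120/195]
5 paper rolls opened.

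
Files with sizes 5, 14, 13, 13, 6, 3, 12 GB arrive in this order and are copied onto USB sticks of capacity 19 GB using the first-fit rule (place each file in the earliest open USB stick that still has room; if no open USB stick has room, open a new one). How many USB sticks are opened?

4

  5 → USB stick 1 (new)  [load 5/19]
  14 → USB stick 1  [load 19/19]
  13 → USB stick 2 (new)  [load 13/19]
  13 → USB stick 3 (new)  [load 13/19]
  6 → USB stick 2  [load 19/19]
  3 → USB stick 3  [load 16/19]
  12 → USB stick 4 (new)  [load 12/19]
4 USB sticks opened.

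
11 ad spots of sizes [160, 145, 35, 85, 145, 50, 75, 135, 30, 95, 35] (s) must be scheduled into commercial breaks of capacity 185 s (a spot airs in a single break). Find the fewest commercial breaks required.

6

Total = 160 + 145 + 145 + 135 + 95 + 85 + 75 + 50 + 35 + 35 + 30 = 990 s.
Lower bound: ⌈990/185⌉ = 6 commercial breaks.
A packing using 6 commercial breaks:
  break 1: 160 = 160
  break 2: 145 + 35 = 180
  break 3: 145 + 35 = 180
  break 4: 135 + 50 = 185
  break 5: 95 + 85 = 180
  break 6: 75 + 30 = 105
This matches the lower bound, so 6 is optimal.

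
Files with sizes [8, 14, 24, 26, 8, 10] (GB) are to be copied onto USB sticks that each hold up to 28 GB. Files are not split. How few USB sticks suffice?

Total = 26 + 24 + 14 + 10 + 8 + 8 = 90 GB.
Lower bound: ⌈90/28⌉ = 4 USB sticks.
A packing using 4 USB sticks:
  USB stick 1: 26 = 26
  USB stick 2: 24 = 24
  USB stick 3: 14 + 10 = 24
  USB stick 4: 8 + 8 = 16
This matches the lower bound, so 4 is optimal.

4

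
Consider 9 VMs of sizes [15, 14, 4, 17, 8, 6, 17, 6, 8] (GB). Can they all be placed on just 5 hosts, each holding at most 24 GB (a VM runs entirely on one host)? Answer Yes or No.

A valid assignment using 5 hosts:
  host 1: 17 + 6 = 23
  host 2: 17 + 6 = 23
  host 3: 15 + 8 = 23
  host 4: 14 + 8 = 22
  host 5: 4 = 4
Every load is within 24 GB, so 5 hosts suffice.

Yes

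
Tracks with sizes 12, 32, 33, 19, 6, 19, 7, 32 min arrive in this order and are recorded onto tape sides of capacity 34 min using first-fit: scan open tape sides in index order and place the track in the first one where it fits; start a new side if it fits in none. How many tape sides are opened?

  12 → side 1 (new)  [load 12/34]
  32 → side 2 (new)  [load 32/34]
  33 → side 3 (new)  [load 33/34]
  19 → side 1  [load 31/34]
  6 → side 4 (new)  [load 6/34]
  19 → side 4  [load 25/34]
  7 → side 4  [load 32/34]
  32 → side 5 (new)  [load 32/34]
5 tape sides opened.

5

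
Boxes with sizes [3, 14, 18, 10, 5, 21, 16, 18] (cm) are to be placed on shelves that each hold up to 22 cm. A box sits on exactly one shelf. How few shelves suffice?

Total = 21 + 18 + 18 + 16 + 14 + 10 + 5 + 3 = 105 cm.
Lower bound: ⌈105/22⌉ = 5 shelves.
A packing using 6 shelves:
  shelf 1: 21 = 21
  shelf 2: 18 + 3 = 21
  shelf 3: 18 = 18
  shelf 4: 16 + 5 = 21
  shelf 5: 14 = 14
  shelf 6: 10 = 10
No arrangement into 5 shelves stays within capacity, so 6 is optimal.

6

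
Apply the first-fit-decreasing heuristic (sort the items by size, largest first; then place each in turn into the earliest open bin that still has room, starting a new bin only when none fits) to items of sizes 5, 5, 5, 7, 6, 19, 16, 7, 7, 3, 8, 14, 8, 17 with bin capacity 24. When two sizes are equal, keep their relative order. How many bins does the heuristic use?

Sorted descending: 19, 17, 16, 14, 8, 8, 7, 7, 7, 6, 5, 5, 5, 3.
  19 → bin 1 (new)  [load 19/24]
  17 → bin 2 (new)  [load 17/24]
  16 → bin 3 (new)  [load 16/24]
  14 → bin 4 (new)  [load 14/24]
  8 → bin 3  [load 24/24]
  8 → bin 4  [load 22/24]
  7 → bin 2  [load 24/24]
  7 → bin 5 (new)  [load 7/24]
  7 → bin 5  [load 14/24]
  6 → bin 5  [load 20/24]
  5 → bin 1  [load 24/24]
  5 → bin 6 (new)  [load 5/24]
  5 → bin 6  [load 10/24]
  3 → bin 5  [load 23/24]
6 bins opened.

6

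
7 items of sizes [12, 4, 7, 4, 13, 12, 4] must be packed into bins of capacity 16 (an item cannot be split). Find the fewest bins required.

4

Total = 13 + 12 + 12 + 7 + 4 + 4 + 4 = 56.
Lower bound: ⌈56/16⌉ = 4 bins.
A packing using 4 bins:
  bin 1: 13 = 13
  bin 2: 12 + 4 = 16
  bin 3: 12 + 4 = 16
  bin 4: 7 + 4 = 11
This matches the lower bound, so 4 is optimal.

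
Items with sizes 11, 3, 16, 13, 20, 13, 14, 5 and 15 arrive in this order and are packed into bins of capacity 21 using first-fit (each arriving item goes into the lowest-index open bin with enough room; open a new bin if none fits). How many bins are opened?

7

  11 → bin 1 (new)  [load 11/21]
  3 → bin 1  [load 14/21]
  16 → bin 2 (new)  [load 16/21]
  13 → bin 3 (new)  [load 13/21]
  20 → bin 4 (new)  [load 20/21]
  13 → bin 5 (new)  [load 13/21]
  14 → bin 6 (new)  [load 14/21]
  5 → bin 1  [load 19/21]
  15 → bin 7 (new)  [load 15/21]
7 bins opened.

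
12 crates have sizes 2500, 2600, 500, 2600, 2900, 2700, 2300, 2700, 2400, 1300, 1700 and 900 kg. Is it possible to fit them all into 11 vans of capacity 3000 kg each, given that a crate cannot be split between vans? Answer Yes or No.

A valid assignment using 10 vans:
  van 1: 2900 = 2900
  van 2: 2700 = 2700
  van 3: 2700 = 2700
  van 4: 2600 = 2600
  van 5: 2600 = 2600
  van 6: 2500 + 500 = 3000
  van 7: 2400 = 2400
  van 8: 2300 = 2300
  van 9: 1700 + 1300 = 3000
  van 10: 900 = 900
That uses only 10 ≤ 11, so 11 vans are enough.

Yes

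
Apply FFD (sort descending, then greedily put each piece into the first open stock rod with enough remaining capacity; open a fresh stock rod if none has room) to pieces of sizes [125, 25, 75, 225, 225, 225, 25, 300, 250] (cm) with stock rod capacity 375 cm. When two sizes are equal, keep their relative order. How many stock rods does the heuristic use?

Sorted descending: 300, 250, 225, 225, 225, 125, 75, 25, 25.
  300 → stock rod 1 (new)  [load 300/375]
  250 → stock rod 2 (new)  [load 250/375]
  225 → stock rod 3 (new)  [load 225/375]
  225 → stock rod 4 (new)  [load 225/375]
  225 → stock rod 5 (new)  [load 225/375]
  125 → stock rod 2  [load 375/375]
  75 → stock rod 1  [load 375/375]
  25 → stock rod 3  [load 250/375]
  25 → stock rod 3  [load 275/375]
5 stock rods opened.

5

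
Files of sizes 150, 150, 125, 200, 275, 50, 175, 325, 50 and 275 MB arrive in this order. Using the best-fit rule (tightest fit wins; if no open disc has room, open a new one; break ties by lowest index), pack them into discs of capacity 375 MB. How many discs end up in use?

  150 → disc 1 (new)  [load 150/375]
  150 → disc 1  [load 300/375]
  125 → disc 2 (new)  [load 125/375]
  200 → disc 2  [load 325/375]
  275 → disc 3 (new)  [load 275/375]
  50 → disc 2  [load 375/375]
  175 → disc 4 (new)  [load 175/375]
  325 → disc 5 (new)  [load 325/375]
  50 → disc 5  [load 375/375]
  275 → disc 6 (new)  [load 275/375]
6 discs opened.

6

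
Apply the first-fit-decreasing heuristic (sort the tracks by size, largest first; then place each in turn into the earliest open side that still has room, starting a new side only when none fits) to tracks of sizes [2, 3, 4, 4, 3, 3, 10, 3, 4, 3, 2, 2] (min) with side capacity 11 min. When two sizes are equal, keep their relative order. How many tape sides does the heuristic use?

5

Sorted descending: 10, 4, 4, 4, 3, 3, 3, 3, 3, 2, 2, 2.
  10 → side 1 (new)  [load 10/11]
  4 → side 2 (new)  [load 4/11]
  4 → side 2  [load 8/11]
  4 → side 3 (new)  [load 4/11]
  3 → side 2  [load 11/11]
  3 → side 3  [load 7/11]
  3 → side 3  [load 10/11]
  3 → side 4 (new)  [load 3/11]
  3 → side 4  [load 6/11]
  2 → side 4  [load 8/11]
  2 → side 4  [load 10/11]
  2 → side 5 (new)  [load 2/11]
5 tape sides opened.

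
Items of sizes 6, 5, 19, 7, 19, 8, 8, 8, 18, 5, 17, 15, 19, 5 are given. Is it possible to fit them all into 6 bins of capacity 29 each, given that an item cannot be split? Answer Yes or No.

A valid assignment using 6 bins:
  bin 1: 19 + 8 = 27
  bin 2: 19 + 8 = 27
  bin 3: 19 + 8 = 27
  bin 4: 18 + 7 = 25
  bin 5: 17 + 6 + 5 = 28
  bin 6: 15 + 5 + 5 = 25
Every load is within 29, so 6 bins suffice.

Yes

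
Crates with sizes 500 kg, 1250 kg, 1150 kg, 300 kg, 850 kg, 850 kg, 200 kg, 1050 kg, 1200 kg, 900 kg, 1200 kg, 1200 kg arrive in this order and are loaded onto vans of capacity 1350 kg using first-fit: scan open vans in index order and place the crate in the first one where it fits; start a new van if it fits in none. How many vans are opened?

10

  500 → van 1 (new)  [load 500/1350]
  1250 → van 2 (new)  [load 1250/1350]
  1150 → van 3 (new)  [load 1150/1350]
  300 → van 1  [load 800/1350]
  850 → van 4 (new)  [load 850/1350]
  850 → van 5 (new)  [load 850/1350]
  200 → van 1  [load 1000/1350]
  1050 → van 6 (new)  [load 1050/1350]
  1200 → van 7 (new)  [load 1200/1350]
  900 → van 8 (new)  [load 900/1350]
  1200 → van 9 (new)  [load 1200/1350]
  1200 → van 10 (new)  [load 1200/1350]
10 vans opened.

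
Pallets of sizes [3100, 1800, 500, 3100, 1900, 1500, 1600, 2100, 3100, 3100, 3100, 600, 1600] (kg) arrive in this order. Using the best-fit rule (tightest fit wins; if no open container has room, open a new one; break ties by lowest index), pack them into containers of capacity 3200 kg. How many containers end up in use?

10

  3100 → container 1 (new)  [load 3100/3200]
  1800 → container 2 (new)  [load 1800/3200]
  500 → container 2  [load 2300/3200]
  3100 → container 3 (new)  [load 3100/3200]
  1900 → container 4 (new)  [load 1900/3200]
  1500 → container 5 (new)  [load 1500/3200]
  1600 → container 5  [load 3100/3200]
  2100 → container 6 (new)  [load 2100/3200]
  3100 → container 7 (new)  [load 3100/3200]
  3100 → container 8 (new)  [load 3100/3200]
  3100 → container 9 (new)  [load 3100/3200]
  600 → container 2  [load 2900/3200]
  1600 → container 10 (new)  [load 1600/3200]
10 containers opened.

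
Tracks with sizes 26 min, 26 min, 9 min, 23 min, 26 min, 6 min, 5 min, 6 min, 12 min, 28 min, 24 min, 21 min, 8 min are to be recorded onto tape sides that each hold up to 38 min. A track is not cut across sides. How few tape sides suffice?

Total = 28 + 26 + 26 + 26 + 24 + 23 + 21 + 12 + 9 + 8 + 6 + 6 + 5 = 220 min.
Lower bound: ⌈220/38⌉ = 6 tape sides.
Also, 7 tracks each exceed 19 min, and no two of those can share a side, so at least 7 tape sides are needed.
A packing using 7 tape sides:
  side 1: 28 + 9 = 37
  side 2: 26 + 12 = 38
  side 3: 26 + 8 = 34
  side 4: 26 + 6 + 6 = 38
  side 5: 24 + 5 = 29
  side 6: 23 = 23
  side 7: 21 = 21
This matches the lower bound, so 7 is optimal.

7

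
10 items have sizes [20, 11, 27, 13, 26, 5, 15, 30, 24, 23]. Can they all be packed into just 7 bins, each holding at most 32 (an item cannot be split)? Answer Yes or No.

A valid assignment using 7 bins:
  bin 1: 30 = 30
  bin 2: 27 + 5 = 32
  bin 3: 26 = 26
  bin 4: 24 = 24
  bin 5: 23 = 23
  bin 6: 20 + 11 = 31
  bin 7: 15 + 13 = 28
Every load is within 32, so 7 bins suffice.

Yes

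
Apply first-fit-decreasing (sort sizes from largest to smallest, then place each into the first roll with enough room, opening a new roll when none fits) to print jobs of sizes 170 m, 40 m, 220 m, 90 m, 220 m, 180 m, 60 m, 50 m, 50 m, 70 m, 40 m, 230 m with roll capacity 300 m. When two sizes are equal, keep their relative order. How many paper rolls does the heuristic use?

5

Sorted descending: 230, 220, 220, 180, 170, 90, 70, 60, 50, 50, 40, 40.
  230 → roll 1 (new)  [load 230/300]
  220 → roll 2 (new)  [load 220/300]
  220 → roll 3 (new)  [load 220/300]
  180 → roll 4 (new)  [load 180/300]
  170 → roll 5 (new)  [load 170/300]
  90 → roll 4  [load 270/300]
  70 → roll 1  [load 300/300]
  60 → roll 2  [load 280/300]
  50 → roll 3  [load 270/300]
  50 → roll 5  [load 220/300]
  40 → roll 5  [load 260/300]
  40 → roll 5  [load 300/300]
5 paper rolls opened.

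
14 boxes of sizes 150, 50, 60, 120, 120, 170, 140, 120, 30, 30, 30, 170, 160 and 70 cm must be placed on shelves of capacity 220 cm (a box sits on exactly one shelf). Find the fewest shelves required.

Total = 170 + 170 + 160 + 150 + 140 + 120 + 120 + 120 + 70 + 60 + 50 + 30 + 30 + 30 = 1420 cm.
Lower bound: ⌈1420/220⌉ = 7 shelves.
Also, 8 boxes each exceed 110 cm, and no two of those can share a shelf, so at least 8 shelves are needed.
A packing using 8 shelves:
  shelf 1: 170 + 50 = 220
  shelf 2: 170 + 30 = 200
  shelf 3: 160 + 60 = 220
  shelf 4: 150 + 70 = 220
  shelf 5: 140 + 30 + 30 = 200
  shelf 6: 120 = 120
  shelf 7: 120 = 120
  shelf 8: 120 = 120
This matches the lower bound, so 8 is optimal.

8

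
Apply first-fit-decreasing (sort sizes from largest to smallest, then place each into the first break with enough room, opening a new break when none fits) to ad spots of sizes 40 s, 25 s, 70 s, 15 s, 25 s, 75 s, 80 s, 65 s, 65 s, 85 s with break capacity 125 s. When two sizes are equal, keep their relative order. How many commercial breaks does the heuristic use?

6

Sorted descending: 85, 80, 75, 70, 65, 65, 40, 25, 25, 15.
  85 → break 1 (new)  [load 85/125]
  80 → break 2 (new)  [load 80/125]
  75 → break 3 (new)  [load 75/125]
  70 → break 4 (new)  [load 70/125]
  65 → break 5 (new)  [load 65/125]
  65 → break 6 (new)  [load 65/125]
  40 → break 1  [load 125/125]
  25 → break 2  [load 105/125]
  25 → break 3  [load 100/125]
  15 → break 2  [load 120/125]
6 commercial breaks opened.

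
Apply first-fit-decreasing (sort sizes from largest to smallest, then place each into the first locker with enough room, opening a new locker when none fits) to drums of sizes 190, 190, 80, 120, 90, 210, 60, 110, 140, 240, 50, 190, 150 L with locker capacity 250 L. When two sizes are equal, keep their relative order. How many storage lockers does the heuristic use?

8

Sorted descending: 240, 210, 190, 190, 190, 150, 140, 120, 110, 90, 80, 60, 50.
  240 → locker 1 (new)  [load 240/250]
  210 → locker 2 (new)  [load 210/250]
  190 → locker 3 (new)  [load 190/250]
  190 → locker 4 (new)  [load 190/250]
  190 → locker 5 (new)  [load 190/250]
  150 → locker 6 (new)  [load 150/250]
  140 → locker 7 (new)  [load 140/250]
  120 → locker 8 (new)  [load 120/250]
  110 → locker 7  [load 250/250]
  90 → locker 6  [load 240/250]
  80 → locker 8  [load 200/250]
  60 → locker 3  [load 250/250]
  50 → locker 4  [load 240/250]
8 storage lockers opened.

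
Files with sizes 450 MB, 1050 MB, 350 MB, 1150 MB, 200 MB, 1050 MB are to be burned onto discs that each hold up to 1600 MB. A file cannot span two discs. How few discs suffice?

Total = 1150 + 1050 + 1050 + 450 + 350 + 200 = 4250 MB.
Lower bound: ⌈4250/1600⌉ = 3 discs.
A packing using 3 discs:
  disc 1: 1150 + 450 = 1600
  disc 2: 1050 + 350 + 200 = 1600
  disc 3: 1050 = 1050
This matches the lower bound, so 3 is optimal.

3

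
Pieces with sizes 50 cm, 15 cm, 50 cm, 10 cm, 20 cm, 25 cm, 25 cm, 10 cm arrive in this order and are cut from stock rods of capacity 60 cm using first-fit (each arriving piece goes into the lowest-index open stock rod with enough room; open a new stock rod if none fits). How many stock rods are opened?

  50 → stock rod 1 (new)  [load 50/60]
  15 → stock rod 2 (new)  [load 15/60]
  50 → stock rod 3 (new)  [load 50/60]
  10 → stock rod 1  [load 60/60]
  20 → stock rod 2  [load 35/60]
  25 → stock rod 2  [load 60/60]
  25 → stock rod 4 (new)  [load 25/60]
  10 → stock rod 3  [load 60/60]
4 stock rods opened.

4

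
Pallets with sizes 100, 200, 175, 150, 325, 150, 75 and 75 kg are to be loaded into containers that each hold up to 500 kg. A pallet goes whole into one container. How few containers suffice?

3

Total = 325 + 200 + 175 + 150 + 150 + 100 + 75 + 75 = 1250 kg.
Lower bound: ⌈1250/500⌉ = 3 containers.
A packing using 3 containers:
  container 1: 325 + 175 = 500
  container 2: 200 + 150 + 150 = 500
  container 3: 100 + 75 + 75 = 250
This matches the lower bound, so 3 is optimal.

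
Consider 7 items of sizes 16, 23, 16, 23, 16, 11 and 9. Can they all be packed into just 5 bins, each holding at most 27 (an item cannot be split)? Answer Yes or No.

A valid assignment using 5 bins:
  bin 1: 23 = 23
  bin 2: 23 = 23
  bin 3: 16 + 11 = 27
  bin 4: 16 + 9 = 25
  bin 5: 16 = 16
Every load is within 27, so 5 bins suffice.

Yes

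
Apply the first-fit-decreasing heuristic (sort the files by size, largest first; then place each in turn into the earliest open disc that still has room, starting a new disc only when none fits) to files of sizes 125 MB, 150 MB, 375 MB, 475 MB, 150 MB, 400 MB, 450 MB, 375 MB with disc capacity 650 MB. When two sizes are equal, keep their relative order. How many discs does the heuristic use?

5

Sorted descending: 475, 450, 400, 375, 375, 150, 150, 125.
  475 → disc 1 (new)  [load 475/650]
  450 → disc 2 (new)  [load 450/650]
  400 → disc 3 (new)  [load 400/650]
  375 → disc 4 (new)  [load 375/650]
  375 → disc 5 (new)  [load 375/650]
  150 → disc 1  [load 625/650]
  150 → disc 2  [load 600/650]
  125 → disc 3  [load 525/650]
5 discs opened.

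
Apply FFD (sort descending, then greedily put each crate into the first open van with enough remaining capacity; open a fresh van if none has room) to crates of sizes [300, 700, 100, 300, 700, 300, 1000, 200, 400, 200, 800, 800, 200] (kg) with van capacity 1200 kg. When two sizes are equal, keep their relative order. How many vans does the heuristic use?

Sorted descending: 1000, 800, 800, 700, 700, 400, 300, 300, 300, 200, 200, 200, 100.
  1000 → van 1 (new)  [load 1000/1200]
  800 → van 2 (new)  [load 800/1200]
  800 → van 3 (new)  [load 800/1200]
  700 → van 4 (new)  [load 700/1200]
  700 → van 5 (new)  [load 700/1200]
  400 → van 2  [load 1200/1200]
  300 → van 3  [load 1100/1200]
  300 → van 4  [load 1000/1200]
  300 → van 5  [load 1000/1200]
  200 → van 1  [load 1200/1200]
  200 → van 4  [load 1200/1200]
  200 → van 5  [load 1200/1200]
  100 → van 3  [load 1200/1200]
5 vans opened.

5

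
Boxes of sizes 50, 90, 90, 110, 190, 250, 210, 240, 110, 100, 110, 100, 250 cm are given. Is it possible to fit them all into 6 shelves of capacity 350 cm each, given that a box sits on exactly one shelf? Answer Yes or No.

A valid assignment using 6 shelves:
  shelf 1: 250 + 100 = 350
  shelf 2: 250 + 100 = 350
  shelf 3: 240 + 110 = 350
  shelf 4: 210 + 110 = 320
  shelf 5: 190 + 110 + 50 = 350
  shelf 6: 90 + 90 = 180
Every load is within 350 cm, so 6 shelves suffice.

Yes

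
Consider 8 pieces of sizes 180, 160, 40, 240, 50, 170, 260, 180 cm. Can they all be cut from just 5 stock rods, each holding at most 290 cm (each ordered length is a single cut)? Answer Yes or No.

Total = 1280 cm; ⌈1280/290⌉ = 5.
6 pieces each exceed half the capacity and cannot share a stock rod, forcing at least 6 stock rods.
At least 6 stock rods are required, but only 5 are allowed.

No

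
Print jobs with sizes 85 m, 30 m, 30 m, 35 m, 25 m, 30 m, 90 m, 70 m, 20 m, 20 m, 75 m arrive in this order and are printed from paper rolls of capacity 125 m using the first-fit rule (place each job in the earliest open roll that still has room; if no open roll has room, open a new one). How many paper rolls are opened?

  85 → roll 1 (new)  [load 85/125]
  30 → roll 1  [load 115/125]
  30 → roll 2 (new)  [load 30/125]
  35 → roll 2  [load 65/125]
  25 → roll 2  [load 90/125]
  30 → roll 2  [load 120/125]
  90 → roll 3 (new)  [load 90/125]
  70 → roll 4 (new)  [load 70/125]
  20 → roll 3  [load 110/125]
  20 → roll 4  [load 90/125]
  75 → roll 5 (new)  [load 75/125]
5 paper rolls opened.

5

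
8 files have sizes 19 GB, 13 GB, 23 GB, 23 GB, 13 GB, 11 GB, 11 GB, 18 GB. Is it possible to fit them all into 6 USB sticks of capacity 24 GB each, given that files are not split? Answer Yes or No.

A valid assignment using 6 USB sticks:
  USB stick 1: 23 = 23
  USB stick 2: 23 = 23
  USB stick 3: 19 = 19
  USB stick 4: 18 = 18
  USB stick 5: 13 + 11 = 24
  USB stick 6: 13 + 11 = 24
Every load is within 24 GB, so 6 USB sticks suffice.

Yes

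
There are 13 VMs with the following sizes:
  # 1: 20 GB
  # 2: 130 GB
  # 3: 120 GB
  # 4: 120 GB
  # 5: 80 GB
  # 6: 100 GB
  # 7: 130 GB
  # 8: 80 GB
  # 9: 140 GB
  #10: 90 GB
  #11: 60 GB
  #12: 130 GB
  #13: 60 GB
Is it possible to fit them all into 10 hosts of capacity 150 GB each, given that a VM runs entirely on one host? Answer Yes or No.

A valid assignment using 10 hosts:
  host 1: 140 = 140
  host 2: 130 + 20 = 150
  host 3: 130 = 130
  host 4: 130 = 130
  host 5: 120 = 120
  host 6: 120 = 120
  host 7: 100 = 100
  host 8: 90 + 60 = 150
  host 9: 80 + 60 = 140
  host 10: 80 = 80
Every load is within 150 GB, so 10 hosts suffice.

Yes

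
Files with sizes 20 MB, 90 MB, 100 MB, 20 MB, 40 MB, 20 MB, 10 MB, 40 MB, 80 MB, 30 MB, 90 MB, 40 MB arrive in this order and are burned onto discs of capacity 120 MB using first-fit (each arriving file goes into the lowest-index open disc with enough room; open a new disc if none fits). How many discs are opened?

6

  20 → disc 1 (new)  [load 20/120]
  90 → disc 1  [load 110/120]
  100 → disc 2 (new)  [load 100/120]
  20 → disc 2  [load 120/120]
  40 → disc 3 (new)  [load 40/120]
  20 → disc 3  [load 60/120]
  10 → disc 1  [load 120/120]
  40 → disc 3  [load 100/120]
  80 → disc 4 (new)  [load 80/120]
  30 → disc 4  [load 110/120]
  90 → disc 5 (new)  [load 90/120]
  40 → disc 6 (new)  [load 40/120]
6 discs opened.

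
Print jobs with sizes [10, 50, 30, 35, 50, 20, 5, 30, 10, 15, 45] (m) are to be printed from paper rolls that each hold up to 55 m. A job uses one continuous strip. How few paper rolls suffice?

Total = 50 + 50 + 45 + 35 + 30 + 30 + 20 + 15 + 10 + 10 + 5 = 300 m.
Lower bound: ⌈300/55⌉ = 6 paper rolls.
A packing using 6 paper rolls:
  roll 1: 50 + 5 = 55
  roll 2: 50 = 50
  roll 3: 45 + 10 = 55
  roll 4: 35 + 20 = 55
  roll 5: 30 + 15 + 10 = 55
  roll 6: 30 = 30
This matches the lower bound, so 6 is optimal.

6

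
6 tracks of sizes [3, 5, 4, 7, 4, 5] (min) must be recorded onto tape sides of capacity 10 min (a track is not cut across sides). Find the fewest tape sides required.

Total = 7 + 5 + 5 + 4 + 4 + 3 = 28 min.
Lower bound: ⌈28/10⌉ = 3 tape sides.
A packing using 3 tape sides:
  side 1: 7 + 3 = 10
  side 2: 5 + 5 = 10
  side 3: 4 + 4 = 8
This matches the lower bound, so 3 is optimal.

3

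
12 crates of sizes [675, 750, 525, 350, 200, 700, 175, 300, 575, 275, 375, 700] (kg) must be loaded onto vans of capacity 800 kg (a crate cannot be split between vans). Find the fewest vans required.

8

Total = 750 + 700 + 700 + 675 + 575 + 525 + 375 + 350 + 300 + 275 + 200 + 175 = 5600 kg.
Lower bound: ⌈5600/800⌉ = 7 vans.
A packing using 8 vans:
  van 1: 750 = 750
  van 2: 700 = 700
  van 3: 700 = 700
  van 4: 675 = 675
  van 5: 575 + 200 = 775
  van 6: 525 + 275 = 800
  van 7: 375 + 350 = 725
  van 8: 300 + 175 = 475
No arrangement into 7 vans stays within capacity, so 8 is optimal.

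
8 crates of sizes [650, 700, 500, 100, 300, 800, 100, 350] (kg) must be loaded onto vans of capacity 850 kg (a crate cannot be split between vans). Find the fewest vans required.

Total = 800 + 700 + 650 + 500 + 350 + 300 + 100 + 100 = 3500 kg.
Lower bound: ⌈3500/850⌉ = 5 vans.
A packing using 5 vans:
  van 1: 800 = 800
  van 2: 700 + 100 = 800
  van 3: 650 + 100 = 750
  van 4: 500 + 350 = 850
  van 5: 300 = 300
This matches the lower bound, so 5 is optimal.

5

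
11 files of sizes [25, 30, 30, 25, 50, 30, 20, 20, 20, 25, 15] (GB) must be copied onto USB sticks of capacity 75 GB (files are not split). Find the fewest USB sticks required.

Total = 50 + 30 + 30 + 30 + 25 + 25 + 25 + 20 + 20 + 20 + 15 = 290 GB.
Lower bound: ⌈290/75⌉ = 4 USB sticks.
A packing using 4 USB sticks:
  USB stick 1: 50 + 25 = 75
  USB stick 2: 30 + 30 + 15 = 75
  USB stick 3: 30 + 25 + 20 = 75
  USB stick 4: 25 + 20 + 20 = 65
This matches the lower bound, so 4 is optimal.

4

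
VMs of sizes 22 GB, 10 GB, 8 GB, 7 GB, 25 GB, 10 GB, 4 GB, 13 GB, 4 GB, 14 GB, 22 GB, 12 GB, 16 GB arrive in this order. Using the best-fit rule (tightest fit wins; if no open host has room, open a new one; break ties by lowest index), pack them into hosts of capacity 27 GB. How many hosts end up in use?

7

  22 → host 1 (new)  [load 22/27]
  10 → host 2 (new)  [load 10/27]
  8 → host 2  [load 18/27]
  7 → host 2  [load 25/27]
  25 → host 3 (new)  [load 25/27]
  10 → host 4 (new)  [load 10/27]
  4 → host 1  [load 26/27]
  13 → host 4  [load 23/27]
  4 → host 4  [load 27/27]
  14 → host 5 (new)  [load 14/27]
  22 → host 6 (new)  [load 22/27]
  12 → host 5  [load 26/27]
  16 → host 7 (new)  [load 16/27]
7 hosts opened.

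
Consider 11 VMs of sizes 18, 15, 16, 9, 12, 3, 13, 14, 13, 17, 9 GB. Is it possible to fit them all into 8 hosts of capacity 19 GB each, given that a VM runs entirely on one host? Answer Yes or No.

No

Total = 139 GB; ⌈139/19⌉ = 8.
The bound of 8 does not rule out 8, but exhaustive search shows no assignment into 8 hosts of capacity 19 GB exists — the minimum is 9.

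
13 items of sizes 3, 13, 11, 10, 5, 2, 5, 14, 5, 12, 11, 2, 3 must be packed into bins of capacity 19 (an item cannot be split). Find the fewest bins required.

Total = 14 + 13 + 12 + 11 + 11 + 10 + 5 + 5 + 5 + 3 + 3 + 2 + 2 = 96.
Lower bound: ⌈96/19⌉ = 6 bins.
A packing using 6 bins:
  bin 1: 14 + 5 = 19
  bin 2: 13 + 5 = 18
  bin 3: 12 + 5 + 2 = 19
  bin 4: 11 + 3 + 3 + 2 = 19
  bin 5: 11 = 11
  bin 6: 10 = 10
This matches the lower bound, so 6 is optimal.

6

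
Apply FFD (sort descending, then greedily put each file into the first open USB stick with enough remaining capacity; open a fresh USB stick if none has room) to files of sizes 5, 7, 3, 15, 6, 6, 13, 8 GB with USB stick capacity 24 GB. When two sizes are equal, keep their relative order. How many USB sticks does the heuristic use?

Sorted descending: 15, 13, 8, 7, 6, 6, 5, 3.
  15 → USB stick 1 (new)  [load 15/24]
  13 → USB stick 2 (new)  [load 13/24]
  8 → USB stick 1  [load 23/24]
  7 → USB stick 2  [load 20/24]
  6 → USB stick 3 (new)  [load 6/24]
  6 → USB stick 3  [load 12/24]
  5 → USB stick 3  [load 17/24]
  3 → USB stick 2  [load 23/24]
3 USB sticks opened.

3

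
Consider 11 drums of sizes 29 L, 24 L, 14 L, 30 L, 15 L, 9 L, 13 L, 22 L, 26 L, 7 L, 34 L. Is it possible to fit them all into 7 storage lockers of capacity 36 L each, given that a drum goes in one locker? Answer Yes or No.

Yes

A valid assignment using 7 storage lockers:
  locker 1: 34 = 34
  locker 2: 30 = 30
  locker 3: 29 + 7 = 36
  locker 4: 26 + 9 = 35
  locker 5: 24 = 24
  locker 6: 22 + 14 = 36
  locker 7: 15 + 13 = 28
Every load is within 36 L, so 7 storage lockers suffice.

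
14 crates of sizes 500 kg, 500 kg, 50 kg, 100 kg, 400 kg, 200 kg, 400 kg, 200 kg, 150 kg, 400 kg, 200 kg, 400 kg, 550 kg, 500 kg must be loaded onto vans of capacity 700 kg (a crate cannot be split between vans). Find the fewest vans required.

8

Total = 550 + 500 + 500 + 500 + 400 + 400 + 400 + 400 + 200 + 200 + 200 + 150 + 100 + 50 = 4550 kg.
Lower bound: ⌈4550/700⌉ = 7 vans.
Also, 8 crates each exceed 350 kg, and no two of those can share a van, so at least 8 vans are needed.
A packing using 8 vans:
  van 1: 550 + 150 = 700
  van 2: 500 + 200 = 700
  van 3: 500 + 200 = 700
  van 4: 500 + 200 = 700
  van 5: 400 + 100 + 50 = 550
  van 6: 400 = 400
  van 7: 400 = 400
  van 8: 400 = 400
This matches the lower bound, so 8 is optimal.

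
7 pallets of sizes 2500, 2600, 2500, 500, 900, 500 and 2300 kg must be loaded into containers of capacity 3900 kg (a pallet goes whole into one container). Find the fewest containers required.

Total = 2600 + 2500 + 2500 + 2300 + 900 + 500 + 500 = 11800 kg.
Lower bound: ⌈11800/3900⌉ = 4 containers.
A packing using 4 containers:
  container 1: 2600 + 900 = 3500
  container 2: 2500 + 500 + 500 = 3500
  container 3: 2500 = 2500
  container 4: 2300 = 2300
This matches the lower bound, so 4 is optimal.

4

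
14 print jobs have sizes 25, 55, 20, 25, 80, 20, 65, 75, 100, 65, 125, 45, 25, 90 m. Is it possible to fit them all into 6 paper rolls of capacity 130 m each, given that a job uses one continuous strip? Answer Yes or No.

Total = 815 m; ⌈815/130⌉ = 7.
At least 7 paper rolls are required, but only 6 are allowed.

No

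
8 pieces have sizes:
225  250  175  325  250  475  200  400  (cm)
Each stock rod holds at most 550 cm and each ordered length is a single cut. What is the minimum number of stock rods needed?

5

Total = 475 + 400 + 325 + 250 + 250 + 225 + 200 + 175 = 2300 cm.
Lower bound: ⌈2300/550⌉ = 5 stock rods.
A packing using 5 stock rods:
  stock rod 1: 475 = 475
  stock rod 2: 400 = 400
  stock rod 3: 325 + 225 = 550
  stock rod 4: 250 + 250 = 500
  stock rod 5: 200 + 175 = 375
This matches the lower bound, so 5 is optimal.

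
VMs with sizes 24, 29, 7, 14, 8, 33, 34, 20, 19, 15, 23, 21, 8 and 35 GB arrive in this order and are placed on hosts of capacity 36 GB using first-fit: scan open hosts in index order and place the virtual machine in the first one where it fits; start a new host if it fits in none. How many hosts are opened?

  24 → host 1 (new)  [load 24/36]
  29 → host 2 (new)  [load 29/36]
  7 → host 1  [load 31/36]
  14 → host 3 (new)  [load 14/36]
  8 → host 3  [load 22/36]
  33 → host 4 (new)  [load 33/36]
  34 → host 5 (new)  [load 34/36]
  20 → host 6 (new)  [load 20/36]
  19 → host 7 (new)  [load 19/36]
  15 → host 6  [load 35/36]
  23 → host 8 (new)  [load 23/36]
  21 → host 9 (new)  [load 21/36]
  8 → host 3  [load 30/36]
  35 → host 10 (new)  [load 35/36]
10 hosts opened.

10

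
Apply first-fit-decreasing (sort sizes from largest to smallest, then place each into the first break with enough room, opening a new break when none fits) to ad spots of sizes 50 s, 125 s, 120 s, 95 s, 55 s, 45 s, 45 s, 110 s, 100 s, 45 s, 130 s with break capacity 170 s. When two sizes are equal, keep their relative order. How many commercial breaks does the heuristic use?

6

Sorted descending: 130, 125, 120, 110, 100, 95, 55, 50, 45, 45, 45.
  130 → break 1 (new)  [load 130/170]
  125 → break 2 (new)  [load 125/170]
  120 → break 3 (new)  [load 120/170]
  110 → break 4 (new)  [load 110/170]
  100 → break 5 (new)  [load 100/170]
  95 → break 6 (new)  [load 95/170]
  55 → break 4  [load 165/170]
  50 → break 3  [load 170/170]
  45 → break 2  [load 170/170]
  45 → break 5  [load 145/170]
  45 → break 6  [load 140/170]
6 commercial breaks opened.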